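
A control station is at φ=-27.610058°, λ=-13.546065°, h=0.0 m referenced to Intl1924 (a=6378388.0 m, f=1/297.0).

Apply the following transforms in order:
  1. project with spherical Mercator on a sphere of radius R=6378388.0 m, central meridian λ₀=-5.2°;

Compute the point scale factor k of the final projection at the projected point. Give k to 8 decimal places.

1.12851248

start: φ=-27.610058°, λ=-13.546065°, h=0.000 m
→ into merc (λ₀=-5.2°): φ=-27.61005800°, λ−λ₀=-8.34606500°
scale k = 1.12851248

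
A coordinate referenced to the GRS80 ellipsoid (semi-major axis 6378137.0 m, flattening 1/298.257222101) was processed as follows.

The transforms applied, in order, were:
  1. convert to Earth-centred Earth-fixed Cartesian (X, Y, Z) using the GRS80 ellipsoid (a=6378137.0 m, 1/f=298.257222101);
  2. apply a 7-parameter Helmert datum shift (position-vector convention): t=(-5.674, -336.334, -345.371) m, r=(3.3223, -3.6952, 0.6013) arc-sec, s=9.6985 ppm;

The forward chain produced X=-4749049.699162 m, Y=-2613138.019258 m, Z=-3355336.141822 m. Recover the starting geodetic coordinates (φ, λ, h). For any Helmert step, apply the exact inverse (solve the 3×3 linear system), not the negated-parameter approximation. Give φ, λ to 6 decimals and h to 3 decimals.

φ=-31.927022°, λ=-151.181515°, h=2392.001 m

start: X=-4749049.6992, Y=-2613138.0193, Z=-3355336.1418 m
→ Helmert⁻¹: X=-4749065.6851, Y=-2612816.5370, Z=-3354831.0695
→ geod (Bowring, a=6378137.000): φ=-31.92702200°, λ=-151.18151500°, h=2392.0010 m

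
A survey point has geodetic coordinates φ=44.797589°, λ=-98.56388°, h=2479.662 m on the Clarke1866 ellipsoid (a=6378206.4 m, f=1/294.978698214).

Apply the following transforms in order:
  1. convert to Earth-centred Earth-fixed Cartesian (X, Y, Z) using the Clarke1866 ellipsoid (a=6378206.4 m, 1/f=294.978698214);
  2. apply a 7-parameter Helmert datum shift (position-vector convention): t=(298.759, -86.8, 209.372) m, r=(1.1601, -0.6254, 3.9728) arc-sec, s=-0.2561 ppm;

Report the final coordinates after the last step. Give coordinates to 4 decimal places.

X=-674997.8928 m, Y=-4484917.7023 m, Z=4473139.8981 m

start: φ=44.797589°, λ=-98.563880°, h=2479.662 m
→ ECEF (a=6378206.400, f=1/294.978698214): X=-675369.6428, Y=-4484793.8854, Z=4472958.9433
→ Helmert 7p (PV): X=-674997.8928, Y=-4484917.7023, Z=4473139.8981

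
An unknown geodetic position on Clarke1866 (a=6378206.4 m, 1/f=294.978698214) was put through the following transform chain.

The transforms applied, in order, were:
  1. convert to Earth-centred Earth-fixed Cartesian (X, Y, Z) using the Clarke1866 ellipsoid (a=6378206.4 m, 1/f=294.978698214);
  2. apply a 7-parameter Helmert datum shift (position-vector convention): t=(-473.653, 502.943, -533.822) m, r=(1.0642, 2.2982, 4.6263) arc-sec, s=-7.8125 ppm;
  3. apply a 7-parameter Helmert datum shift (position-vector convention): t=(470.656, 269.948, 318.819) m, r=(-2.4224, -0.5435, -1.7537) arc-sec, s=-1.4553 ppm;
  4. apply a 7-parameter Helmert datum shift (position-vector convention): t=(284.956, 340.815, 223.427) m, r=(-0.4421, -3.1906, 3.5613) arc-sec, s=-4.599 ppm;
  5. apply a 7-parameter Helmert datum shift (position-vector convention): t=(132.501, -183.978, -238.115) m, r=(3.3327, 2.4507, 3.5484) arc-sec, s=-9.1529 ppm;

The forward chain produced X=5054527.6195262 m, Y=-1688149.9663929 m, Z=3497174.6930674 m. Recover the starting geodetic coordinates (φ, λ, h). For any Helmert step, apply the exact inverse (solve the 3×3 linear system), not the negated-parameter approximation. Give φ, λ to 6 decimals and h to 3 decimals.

φ=33.456379°, λ=-18.482144°, h=2552.768 m

start: X=5054527.6195, Y=-1688149.9664, Z=3497174.6931 m
→ Helmert⁻¹: X=5054370.7869, Y=-1688011.8783, Z=3497532.1463
→ Helmert⁻¹: X=5054134.0194, Y=-1688455.2170, Z=3497243.0049
→ Helmert⁻¹: X=5053694.2901, Y=-1688725.7232, Z=3496896.1260
→ Helmert⁻¹: X=5054130.5697, Y=-1689337.1771, Z=3497522.3009
→ geod (Bowring, a=6378206.400): φ=33.45637900°, λ=-18.48214400°, h=2552.7680 m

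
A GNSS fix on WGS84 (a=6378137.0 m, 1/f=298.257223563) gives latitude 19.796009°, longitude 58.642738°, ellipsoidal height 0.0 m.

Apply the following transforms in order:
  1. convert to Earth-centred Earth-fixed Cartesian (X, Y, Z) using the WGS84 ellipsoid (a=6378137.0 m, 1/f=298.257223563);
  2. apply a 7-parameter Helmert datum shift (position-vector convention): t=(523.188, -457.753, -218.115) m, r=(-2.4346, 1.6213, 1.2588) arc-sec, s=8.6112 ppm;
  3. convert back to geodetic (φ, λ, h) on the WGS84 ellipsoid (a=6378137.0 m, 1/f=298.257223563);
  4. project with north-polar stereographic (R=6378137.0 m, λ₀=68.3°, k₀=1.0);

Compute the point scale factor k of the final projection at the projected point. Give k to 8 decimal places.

1.49405983

start: φ=19.796009°, λ=58.642738°, h=0.000 m
→ ECEF (a=6378137.000, f=1/298.257223563): X=3124069.7191, Y=5126642.9179, Z=2146462.5505
→ Helmert 7p (PV): X=3124605.3937, Y=5126273.7128, Z=2146177.8511
→ geod (Bowring, a=6378137.000): φ=19.79370081°, λ=58.63653878°, h=-130.7511 m
→ into stereo (λ₀=68.3°): φ=19.79370081°, λ−λ₀=-9.66346122°
scale k = 1.49405983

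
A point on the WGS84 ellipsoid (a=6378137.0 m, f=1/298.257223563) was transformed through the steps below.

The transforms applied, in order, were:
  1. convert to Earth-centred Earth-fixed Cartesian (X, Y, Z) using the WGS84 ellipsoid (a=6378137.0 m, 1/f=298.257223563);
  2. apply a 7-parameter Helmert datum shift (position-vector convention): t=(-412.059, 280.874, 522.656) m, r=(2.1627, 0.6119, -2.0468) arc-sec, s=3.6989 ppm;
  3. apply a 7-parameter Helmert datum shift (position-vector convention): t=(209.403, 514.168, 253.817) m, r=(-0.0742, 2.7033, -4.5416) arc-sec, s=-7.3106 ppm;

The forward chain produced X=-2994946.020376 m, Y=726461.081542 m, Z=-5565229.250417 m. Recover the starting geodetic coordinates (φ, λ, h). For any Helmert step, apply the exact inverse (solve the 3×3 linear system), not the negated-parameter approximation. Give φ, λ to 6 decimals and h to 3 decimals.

φ=-61.194357°, λ=166.381468°, h=309.450 m

start: X=-2994946.0204, Y=726461.0815, Z=-5565229.2504 m
→ Helmert⁻¹: X=-2995120.3607, Y=725888.2753, Z=-5565562.7476
→ Helmert⁻¹: X=-2994687.9118, Y=725516.6399, Z=-5566081.3063
→ geod (Bowring, a=6378137.000): φ=-61.19435700°, λ=166.38146800°, h=309.4500 m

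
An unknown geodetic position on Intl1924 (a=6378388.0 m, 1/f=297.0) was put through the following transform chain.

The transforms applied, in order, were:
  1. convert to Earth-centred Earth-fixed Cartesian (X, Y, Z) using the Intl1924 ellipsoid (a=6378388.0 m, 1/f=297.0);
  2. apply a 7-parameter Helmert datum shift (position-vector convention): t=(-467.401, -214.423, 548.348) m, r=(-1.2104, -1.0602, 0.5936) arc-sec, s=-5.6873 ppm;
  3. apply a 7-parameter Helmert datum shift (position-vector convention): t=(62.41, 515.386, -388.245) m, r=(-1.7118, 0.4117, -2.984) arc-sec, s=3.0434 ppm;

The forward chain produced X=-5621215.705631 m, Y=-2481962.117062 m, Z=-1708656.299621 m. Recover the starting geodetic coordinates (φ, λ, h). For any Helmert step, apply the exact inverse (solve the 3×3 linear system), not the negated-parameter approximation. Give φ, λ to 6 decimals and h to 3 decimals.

start: X=-5621215.7056, Y=-2481962.1171, Z=-1708656.2996 m
→ Helmert⁻¹: X=-5621221.6837, Y=-2482537.0920, Z=-1708294.6782
→ Helmert⁻¹: X=-5620802.1769, Y=-2482310.5832, Z=-1708838.4207
→ geod (Bowring, a=6378388.000): φ=-15.64167000°, λ=-156.17234500°, h=888.8280 m

φ=-15.641670°, λ=-156.172345°, h=888.828 m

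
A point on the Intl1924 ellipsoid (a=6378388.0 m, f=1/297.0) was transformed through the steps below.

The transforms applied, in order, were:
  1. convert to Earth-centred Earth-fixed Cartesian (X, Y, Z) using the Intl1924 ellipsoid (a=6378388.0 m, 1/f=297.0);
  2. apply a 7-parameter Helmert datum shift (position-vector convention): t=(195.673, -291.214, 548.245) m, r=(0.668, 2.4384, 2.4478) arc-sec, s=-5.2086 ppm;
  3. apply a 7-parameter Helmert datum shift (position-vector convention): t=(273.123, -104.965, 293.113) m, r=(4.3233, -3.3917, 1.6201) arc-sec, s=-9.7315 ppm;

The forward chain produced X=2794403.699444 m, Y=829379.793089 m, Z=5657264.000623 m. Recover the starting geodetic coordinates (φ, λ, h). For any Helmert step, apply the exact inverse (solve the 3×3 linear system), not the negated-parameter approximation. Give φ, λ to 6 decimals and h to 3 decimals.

φ=62.895949°, λ=16.542295°, h=1848.420 m

start: X=2794403.6994, Y=829379.7931, Z=5657264.0006 m
→ Helmert⁻¹: X=2794257.3036, Y=829589.4526, Z=5656962.6037
→ Helmert⁻¹: X=2794019.1630, Y=829870.1505, Z=5656474.1633
→ geod (Bowring, a=6378388.000): φ=62.89594900°, λ=16.54229500°, h=1848.4200 m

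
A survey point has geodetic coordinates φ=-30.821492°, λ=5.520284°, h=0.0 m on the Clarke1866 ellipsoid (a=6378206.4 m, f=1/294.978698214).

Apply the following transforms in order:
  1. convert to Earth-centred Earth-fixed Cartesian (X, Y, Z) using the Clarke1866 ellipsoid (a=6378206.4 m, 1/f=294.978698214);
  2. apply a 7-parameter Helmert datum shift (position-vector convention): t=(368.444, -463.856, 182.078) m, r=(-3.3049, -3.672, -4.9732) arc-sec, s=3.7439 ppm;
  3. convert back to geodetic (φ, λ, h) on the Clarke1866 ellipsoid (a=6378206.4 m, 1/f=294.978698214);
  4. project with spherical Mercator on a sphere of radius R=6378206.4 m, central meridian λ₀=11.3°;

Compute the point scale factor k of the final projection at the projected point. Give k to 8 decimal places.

start: φ=-30.821492°, λ=5.520284°, h=0.000 m
→ ECEF (a=6378206.400, f=1/294.978698214): X=5456845.2827, Y=527384.2627, Z=-3248737.7574
→ Helmert 7p (PV): X=5457304.7077, Y=526738.7586, Z=-3248479.1474
→ geod (Bowring, a=6378206.400): φ=-30.81766221°, λ=5.51310768°, h=206.9317 m
→ into merc (λ₀=11.3°): φ=-30.81766221°, λ−λ₀=-5.78689232°
scale k = 1.16441274

1.16441274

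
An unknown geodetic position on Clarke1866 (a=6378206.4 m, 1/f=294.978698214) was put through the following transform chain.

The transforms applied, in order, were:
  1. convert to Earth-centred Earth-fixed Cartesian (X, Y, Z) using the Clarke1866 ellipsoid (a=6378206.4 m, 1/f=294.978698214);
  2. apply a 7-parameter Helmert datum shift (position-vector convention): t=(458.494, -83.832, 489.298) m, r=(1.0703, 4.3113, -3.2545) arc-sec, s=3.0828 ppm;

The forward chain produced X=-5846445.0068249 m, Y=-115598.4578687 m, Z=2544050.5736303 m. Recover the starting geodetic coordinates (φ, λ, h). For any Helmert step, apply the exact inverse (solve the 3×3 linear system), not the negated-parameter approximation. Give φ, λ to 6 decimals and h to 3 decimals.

φ=23.647658°, λ=-178.867416°, h=2478.930 m

start: X=-5846445.0068, Y=-115598.4579, Z=2544050.5736 m
→ Helmert⁻¹: X=-5846936.8144, Y=-115593.3265, Z=2543431.8228
→ geod (Bowring, a=6378206.400): φ=23.64765800°, λ=-178.86741600°, h=2478.9300 m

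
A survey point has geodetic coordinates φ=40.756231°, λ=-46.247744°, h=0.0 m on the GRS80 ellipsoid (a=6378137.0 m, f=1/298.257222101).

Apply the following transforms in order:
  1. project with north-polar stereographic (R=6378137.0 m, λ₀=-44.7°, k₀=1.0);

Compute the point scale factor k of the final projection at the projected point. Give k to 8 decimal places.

start: φ=40.756231°, λ=-46.247744°, h=0.000 m
→ into stereo (λ₀=-44.7°): φ=40.75623100°, λ−λ₀=-1.54774400°
scale k = 1.21003692

1.21003692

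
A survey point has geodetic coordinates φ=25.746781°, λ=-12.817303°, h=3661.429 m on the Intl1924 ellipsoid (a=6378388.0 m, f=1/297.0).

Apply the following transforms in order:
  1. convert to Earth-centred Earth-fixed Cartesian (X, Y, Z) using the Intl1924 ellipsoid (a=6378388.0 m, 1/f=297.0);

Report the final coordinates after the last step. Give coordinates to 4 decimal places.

X=5608775.3502 m, Y=-1276063.8660 m, Z=2755448.6661 m

start: φ=25.746781°, λ=-12.817303°, h=3661.429 m
→ ECEF (a=6378388.000, f=1/297.0): X=5608775.3502, Y=-1276063.8660, Z=2755448.6661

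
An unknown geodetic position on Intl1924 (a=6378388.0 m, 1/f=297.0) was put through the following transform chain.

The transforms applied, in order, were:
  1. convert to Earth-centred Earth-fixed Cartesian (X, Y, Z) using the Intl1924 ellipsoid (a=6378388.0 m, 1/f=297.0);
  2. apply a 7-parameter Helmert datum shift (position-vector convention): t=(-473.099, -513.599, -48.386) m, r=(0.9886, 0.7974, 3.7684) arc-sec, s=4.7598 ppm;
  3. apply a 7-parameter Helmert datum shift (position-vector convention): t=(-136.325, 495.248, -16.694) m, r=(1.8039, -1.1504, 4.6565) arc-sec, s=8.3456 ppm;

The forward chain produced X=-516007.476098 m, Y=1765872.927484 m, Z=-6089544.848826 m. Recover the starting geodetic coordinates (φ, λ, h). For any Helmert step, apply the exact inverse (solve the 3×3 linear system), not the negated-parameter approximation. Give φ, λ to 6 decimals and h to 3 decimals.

φ=-73.298351°, λ=106.269254°, h=2488.349 m

start: X=-516007.4761, Y=1765872.9275, Z=-6089544.8488 m
→ Helmert⁻¹: X=-515860.9560, Y=1765321.3362, Z=-6089489.8961
→ Helmert⁻¹: X=-515329.6020, Y=1765806.7594, Z=-6089422.9812
→ geod (Bowring, a=6378388.000): φ=-73.29835100°, λ=106.26925400°, h=2488.3490 m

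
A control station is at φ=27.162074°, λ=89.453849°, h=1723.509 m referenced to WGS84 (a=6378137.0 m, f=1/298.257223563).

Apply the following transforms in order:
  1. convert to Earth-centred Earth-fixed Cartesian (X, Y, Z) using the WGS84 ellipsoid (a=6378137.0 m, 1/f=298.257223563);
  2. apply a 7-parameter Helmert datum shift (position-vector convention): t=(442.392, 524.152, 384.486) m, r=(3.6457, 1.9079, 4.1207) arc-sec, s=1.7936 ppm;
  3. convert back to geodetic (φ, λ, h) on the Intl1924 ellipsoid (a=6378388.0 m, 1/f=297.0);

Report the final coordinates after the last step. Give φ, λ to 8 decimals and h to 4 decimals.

start: φ=27.162074°, λ=89.453849°, h=1723.509 m
→ ECEF (a=6378137.000, f=1/298.257223563): X=54144.0232, Y=5679986.0440, Z=2894992.0304
→ Helmert 7p (PV): X=54499.8170, Y=5680470.2966, Z=2895481.6011
→ geod (Bowring, a=6378388.000): φ=27.16466361°, λ=89.45030719°, h=2148.8558 m

φ=27.16466361°, λ=89.45030719°, h=2148.8558 m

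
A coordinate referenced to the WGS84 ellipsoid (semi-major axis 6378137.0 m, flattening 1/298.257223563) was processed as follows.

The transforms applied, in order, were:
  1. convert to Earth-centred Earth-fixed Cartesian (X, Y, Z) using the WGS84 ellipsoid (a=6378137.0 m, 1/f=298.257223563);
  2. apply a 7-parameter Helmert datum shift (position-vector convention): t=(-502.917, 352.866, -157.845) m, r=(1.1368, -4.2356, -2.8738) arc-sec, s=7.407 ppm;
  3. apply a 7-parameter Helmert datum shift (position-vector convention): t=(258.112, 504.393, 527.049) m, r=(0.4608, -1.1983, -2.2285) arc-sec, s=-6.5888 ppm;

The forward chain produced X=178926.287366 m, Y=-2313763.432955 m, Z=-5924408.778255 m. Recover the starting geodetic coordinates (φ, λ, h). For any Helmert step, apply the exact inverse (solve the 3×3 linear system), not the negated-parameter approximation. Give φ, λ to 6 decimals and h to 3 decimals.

φ=-68.732938°, λ=-85.576163°, h=3785.368 m

start: X=178926.2874, Y=-2313763.4330, Z=-5924408.7783 m
→ Helmert⁻¹: X=178659.9351, Y=-2314294.3806, Z=-5924970.7335
→ Helmert⁻¹: X=179072.1107, Y=-2314660.2607, Z=-5924759.9240
→ geod (Bowring, a=6378137.000): φ=-68.73293800°, λ=-85.57616300°, h=3785.3680 m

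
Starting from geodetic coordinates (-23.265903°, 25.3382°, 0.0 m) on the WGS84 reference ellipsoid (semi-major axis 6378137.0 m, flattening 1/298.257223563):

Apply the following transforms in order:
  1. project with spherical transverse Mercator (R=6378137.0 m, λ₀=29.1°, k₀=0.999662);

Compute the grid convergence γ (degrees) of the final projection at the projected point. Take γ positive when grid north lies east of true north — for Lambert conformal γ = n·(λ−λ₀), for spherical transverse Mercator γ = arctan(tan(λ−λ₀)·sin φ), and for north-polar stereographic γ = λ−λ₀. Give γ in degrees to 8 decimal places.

1.48771106

start: φ=-23.265903°, λ=25.338200°, h=0.000 m
→ into tm (λ₀=29.1°): φ=-23.26590300°, λ−λ₀=-3.76180000°
convergence γ = 1.48771106°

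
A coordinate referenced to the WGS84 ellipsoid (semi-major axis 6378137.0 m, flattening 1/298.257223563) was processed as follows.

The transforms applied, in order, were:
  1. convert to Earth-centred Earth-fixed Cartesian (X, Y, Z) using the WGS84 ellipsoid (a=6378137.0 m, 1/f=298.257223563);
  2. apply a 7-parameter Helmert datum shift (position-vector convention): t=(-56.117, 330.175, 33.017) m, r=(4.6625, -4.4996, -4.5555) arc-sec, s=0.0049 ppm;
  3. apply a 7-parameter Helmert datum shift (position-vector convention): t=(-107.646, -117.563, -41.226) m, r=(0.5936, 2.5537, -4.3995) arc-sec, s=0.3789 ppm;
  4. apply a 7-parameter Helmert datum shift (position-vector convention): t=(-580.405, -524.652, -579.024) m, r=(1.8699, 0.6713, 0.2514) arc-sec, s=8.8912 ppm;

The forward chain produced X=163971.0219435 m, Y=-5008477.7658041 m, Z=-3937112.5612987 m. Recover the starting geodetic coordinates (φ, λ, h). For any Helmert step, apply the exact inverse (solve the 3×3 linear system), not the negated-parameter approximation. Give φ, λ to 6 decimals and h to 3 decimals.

start: X=163971.0219, Y=-5008477.7658, Z=-3937112.5613 m
→ Helmert⁻¹: X=164556.6715, Y=-5007944.4741, Z=-3936452.6019
→ Helmert⁻¹: X=164819.8043, Y=-5007832.8265, Z=-3936393.4320
→ Helmert⁻¹: X=164900.6616, Y=-5008248.3132, Z=-3936316.8183
→ geod (Bowring, a=6378137.000): φ=-38.33812500°, λ=-88.11417100°, h=2201.7820 m

φ=-38.338125°, λ=-88.114171°, h=2201.782 m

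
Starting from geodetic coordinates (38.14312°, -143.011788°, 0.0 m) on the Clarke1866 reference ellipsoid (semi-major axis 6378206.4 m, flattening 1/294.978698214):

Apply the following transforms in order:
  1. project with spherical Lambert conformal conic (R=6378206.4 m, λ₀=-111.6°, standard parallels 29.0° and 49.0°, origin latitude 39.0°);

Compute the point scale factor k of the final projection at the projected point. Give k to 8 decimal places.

0.98495278

start: φ=38.143120°, λ=-143.011788°, h=0.000 m
→ into lcc (λ₀=-111.6°): φ=38.14312000°, λ−λ₀=-31.41178800°
scale k = 0.98495278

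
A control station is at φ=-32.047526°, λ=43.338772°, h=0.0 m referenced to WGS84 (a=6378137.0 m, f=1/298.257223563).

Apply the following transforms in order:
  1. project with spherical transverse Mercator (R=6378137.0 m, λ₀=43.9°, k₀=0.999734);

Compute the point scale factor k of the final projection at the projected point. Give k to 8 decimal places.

start: φ=-32.047526°, λ=43.338772°, h=0.000 m
→ into tm (λ₀=43.9°): φ=-32.04752600°, λ−λ₀=-0.56122800°
scale k = 0.99976846

0.99976846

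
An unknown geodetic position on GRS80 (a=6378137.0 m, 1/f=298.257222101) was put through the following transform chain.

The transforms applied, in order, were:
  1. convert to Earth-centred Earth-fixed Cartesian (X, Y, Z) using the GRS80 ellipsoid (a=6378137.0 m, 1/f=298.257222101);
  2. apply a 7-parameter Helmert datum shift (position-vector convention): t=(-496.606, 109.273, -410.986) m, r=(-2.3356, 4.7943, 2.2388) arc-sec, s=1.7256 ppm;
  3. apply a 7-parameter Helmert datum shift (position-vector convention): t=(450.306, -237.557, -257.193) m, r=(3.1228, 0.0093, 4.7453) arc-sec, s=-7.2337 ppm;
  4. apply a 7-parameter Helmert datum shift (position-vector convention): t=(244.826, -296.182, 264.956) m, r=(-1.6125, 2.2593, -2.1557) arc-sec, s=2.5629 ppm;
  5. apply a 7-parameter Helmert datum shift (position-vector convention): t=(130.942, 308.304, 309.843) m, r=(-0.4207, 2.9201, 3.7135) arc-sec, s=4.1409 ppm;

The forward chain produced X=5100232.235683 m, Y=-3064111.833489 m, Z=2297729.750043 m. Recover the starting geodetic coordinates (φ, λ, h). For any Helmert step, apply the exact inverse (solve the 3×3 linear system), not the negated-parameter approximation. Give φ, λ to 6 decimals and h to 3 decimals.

φ=21.249298°, λ=-31.000273°, h=2501.599 m

start: X=5100232.2357, Y=-3064111.8335, Z=2297729.7500 m
→ Helmert⁻¹: X=5099992.4773, Y=-3064503.9520, Z=2297476.3441
→ Helmert⁻¹: X=5099741.4426, Y=-3064164.5777, Z=2297237.4056
→ Helmert⁻¹: X=5099257.4294, Y=-3064031.7127, Z=2297557.8368
→ Helmert⁻¹: X=5099658.5617, Y=-3064217.0715, Z=2298048.6938
→ geod (Bowring, a=6378137.000): φ=21.24929800°, λ=-31.00027300°, h=2501.5990 m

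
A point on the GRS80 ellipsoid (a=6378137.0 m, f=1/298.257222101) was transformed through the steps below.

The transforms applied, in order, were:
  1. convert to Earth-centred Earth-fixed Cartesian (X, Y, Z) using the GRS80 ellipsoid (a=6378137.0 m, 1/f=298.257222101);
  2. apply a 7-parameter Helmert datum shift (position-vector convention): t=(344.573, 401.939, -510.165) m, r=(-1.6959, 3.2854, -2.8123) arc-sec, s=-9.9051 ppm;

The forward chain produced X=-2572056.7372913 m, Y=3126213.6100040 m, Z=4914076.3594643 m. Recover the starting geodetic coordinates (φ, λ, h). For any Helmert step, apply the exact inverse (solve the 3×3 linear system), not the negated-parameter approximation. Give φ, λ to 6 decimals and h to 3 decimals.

start: X=-2572056.7373, Y=3126213.6100, Z=4914076.3595 m
→ Helmert⁻¹: X=-2572547.6888, Y=3125767.1498, Z=4914619.9286
→ geod (Bowring, a=6378137.000): φ=50.70978100°, λ=129.45483200°, h=1882.2000 m

φ=50.709781°, λ=129.454832°, h=1882.200 m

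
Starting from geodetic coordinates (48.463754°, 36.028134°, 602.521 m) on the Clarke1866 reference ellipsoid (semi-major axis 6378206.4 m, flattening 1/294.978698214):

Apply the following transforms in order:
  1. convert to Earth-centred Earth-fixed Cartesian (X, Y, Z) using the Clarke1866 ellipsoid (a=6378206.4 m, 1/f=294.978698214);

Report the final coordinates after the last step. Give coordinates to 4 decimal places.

start: φ=48.463754°, λ=36.028134°, h=602.521 m
→ ECEF (a=6378206.400, f=1/294.978698214): X=3427221.3589, Y=2492594.1871, Z=4751472.6040

X=3427221.3589 m, Y=2492594.1871 m, Z=4751472.6040 m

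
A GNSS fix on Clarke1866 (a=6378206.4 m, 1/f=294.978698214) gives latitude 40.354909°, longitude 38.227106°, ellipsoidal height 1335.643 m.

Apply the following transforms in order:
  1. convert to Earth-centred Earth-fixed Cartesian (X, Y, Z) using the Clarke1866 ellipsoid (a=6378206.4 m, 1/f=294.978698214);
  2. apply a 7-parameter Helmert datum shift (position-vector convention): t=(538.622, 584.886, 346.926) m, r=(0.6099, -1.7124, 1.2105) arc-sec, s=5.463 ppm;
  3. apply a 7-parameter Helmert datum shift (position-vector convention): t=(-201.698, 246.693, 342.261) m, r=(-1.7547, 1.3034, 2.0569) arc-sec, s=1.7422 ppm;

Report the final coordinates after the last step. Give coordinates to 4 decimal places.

start: φ=40.354909°, λ=38.227106°, h=1335.643 m
→ ECEF (a=6378206.400, f=1/294.978698214): X=3824464.3887, Y=3012487.5235, Z=4108762.0132
→ Helmert 7p (PV): X=3824972.1135, Y=3013099.1622, Z=4109172.0437
→ Helmert 7p (PV): X=3824772.9984, Y=3013424.2047, Z=4109471.6609

X=3824772.9984 m, Y=3013424.2047 m, Z=4109471.6609 m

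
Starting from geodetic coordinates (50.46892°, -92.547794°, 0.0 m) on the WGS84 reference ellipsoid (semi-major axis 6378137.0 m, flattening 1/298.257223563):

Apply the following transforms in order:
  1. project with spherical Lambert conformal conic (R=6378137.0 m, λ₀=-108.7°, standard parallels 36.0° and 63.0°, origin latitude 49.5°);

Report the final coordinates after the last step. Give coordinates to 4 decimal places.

E=1103900.0191 m, N=224784.9406 m

start: φ=50.468920°, λ=-92.547794°, h=0.000 m
→ lcc (R=6378137.0, λ₀=-108.7°): E=1103900.0191, N=224784.9406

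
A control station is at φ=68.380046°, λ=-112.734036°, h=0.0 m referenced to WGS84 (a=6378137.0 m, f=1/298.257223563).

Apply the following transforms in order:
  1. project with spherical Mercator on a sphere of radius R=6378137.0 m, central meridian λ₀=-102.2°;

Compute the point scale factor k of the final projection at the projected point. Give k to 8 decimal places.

2.71408472

start: φ=68.380046°, λ=-112.734036°, h=0.000 m
→ into merc (λ₀=-102.2°): φ=68.38004600°, λ−λ₀=-10.53403600°
scale k = 2.71408472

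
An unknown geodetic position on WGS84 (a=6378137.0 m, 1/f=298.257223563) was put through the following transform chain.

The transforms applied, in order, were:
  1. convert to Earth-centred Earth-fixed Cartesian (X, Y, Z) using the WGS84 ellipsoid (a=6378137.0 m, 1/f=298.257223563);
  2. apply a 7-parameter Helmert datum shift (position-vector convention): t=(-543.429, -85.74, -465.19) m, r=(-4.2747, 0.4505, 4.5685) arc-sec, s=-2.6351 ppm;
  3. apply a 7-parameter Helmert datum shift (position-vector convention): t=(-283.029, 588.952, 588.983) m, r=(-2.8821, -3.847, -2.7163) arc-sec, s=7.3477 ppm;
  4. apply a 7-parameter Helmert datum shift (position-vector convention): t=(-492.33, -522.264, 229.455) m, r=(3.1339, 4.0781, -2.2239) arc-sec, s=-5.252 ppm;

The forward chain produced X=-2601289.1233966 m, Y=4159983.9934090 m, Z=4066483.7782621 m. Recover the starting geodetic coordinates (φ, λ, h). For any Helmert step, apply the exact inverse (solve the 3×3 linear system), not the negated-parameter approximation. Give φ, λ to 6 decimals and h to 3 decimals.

φ=39.844148°, λ=122.005798°, h=2327.120 m

start: X=-2601289.1234, Y=4159983.9934, Z=4066483.7783 m
→ Helmert⁻¹: X=-2600935.7039, Y=4160561.8453, Z=4066161.0419
→ Helmert⁻¹: X=-2600612.5198, Y=4159851.2713, Z=4065648.8149
→ Helmert⁻¹: X=-2599992.6863, Y=4159921.2903, Z=4066205.2525
→ geod (Bowring, a=6378137.000): φ=39.84414800°, λ=122.00579800°, h=2327.1200 m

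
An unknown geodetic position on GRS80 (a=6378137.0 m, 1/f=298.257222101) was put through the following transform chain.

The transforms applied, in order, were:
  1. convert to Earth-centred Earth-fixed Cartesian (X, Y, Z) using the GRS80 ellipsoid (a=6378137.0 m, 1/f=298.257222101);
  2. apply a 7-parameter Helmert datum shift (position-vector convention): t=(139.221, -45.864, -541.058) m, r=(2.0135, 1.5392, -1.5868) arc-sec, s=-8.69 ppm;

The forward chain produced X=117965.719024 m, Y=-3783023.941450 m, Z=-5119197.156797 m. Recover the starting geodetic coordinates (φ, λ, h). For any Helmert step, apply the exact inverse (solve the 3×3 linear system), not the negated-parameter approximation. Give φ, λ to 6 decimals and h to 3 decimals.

start: X=117965.7190, Y=-3783023.9414, Z=-5119197.1568 m
→ Helmert⁻¹: X=117894.8219, Y=-3783060.0118, Z=-5118662.7714
→ geod (Bowring, a=6378137.000): φ=-53.70338600°, λ=-88.21501900°, h=1728.3820 m

φ=-53.703386°, λ=-88.215019°, h=1728.382 m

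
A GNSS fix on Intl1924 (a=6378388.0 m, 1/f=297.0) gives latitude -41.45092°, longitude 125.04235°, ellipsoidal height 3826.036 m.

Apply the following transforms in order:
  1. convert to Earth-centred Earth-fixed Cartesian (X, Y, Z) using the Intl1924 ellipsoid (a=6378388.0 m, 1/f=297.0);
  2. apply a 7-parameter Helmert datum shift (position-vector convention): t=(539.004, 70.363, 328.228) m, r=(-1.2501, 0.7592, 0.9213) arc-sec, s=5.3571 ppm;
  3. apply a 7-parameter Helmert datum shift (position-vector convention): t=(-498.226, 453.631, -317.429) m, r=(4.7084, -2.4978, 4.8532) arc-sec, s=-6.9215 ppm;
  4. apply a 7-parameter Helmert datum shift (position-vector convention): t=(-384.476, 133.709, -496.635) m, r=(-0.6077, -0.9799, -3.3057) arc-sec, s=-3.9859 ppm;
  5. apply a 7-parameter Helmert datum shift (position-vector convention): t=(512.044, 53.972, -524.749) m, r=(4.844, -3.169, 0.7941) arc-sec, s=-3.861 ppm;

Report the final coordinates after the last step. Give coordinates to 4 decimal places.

X=-2750465.5152 m, Y=3923046.4235 m, Z=-4203595.9103 m

start: φ=-41.450920°, λ=125.042350°, h=3826.036 m
→ ECEF (a=6378388.000, f=1/297.0): X=-2750717.6669, Y=3922258.3875, Z=-4202692.6961
→ Helmert 7p (PV): X=-2750226.3870, Y=3922312.0048, Z=-4202400.6293
→ Helmert 7p (PV): X=-2750746.9753, Y=3922769.7054, Z=-4202632.7416
→ Helmert 7p (PV): X=-2751037.6538, Y=3922919.4814, Z=-4203137.2505
→ Helmert 7p (PV): X=-2750465.5152, Y=3923046.4235, Z=-4203595.9103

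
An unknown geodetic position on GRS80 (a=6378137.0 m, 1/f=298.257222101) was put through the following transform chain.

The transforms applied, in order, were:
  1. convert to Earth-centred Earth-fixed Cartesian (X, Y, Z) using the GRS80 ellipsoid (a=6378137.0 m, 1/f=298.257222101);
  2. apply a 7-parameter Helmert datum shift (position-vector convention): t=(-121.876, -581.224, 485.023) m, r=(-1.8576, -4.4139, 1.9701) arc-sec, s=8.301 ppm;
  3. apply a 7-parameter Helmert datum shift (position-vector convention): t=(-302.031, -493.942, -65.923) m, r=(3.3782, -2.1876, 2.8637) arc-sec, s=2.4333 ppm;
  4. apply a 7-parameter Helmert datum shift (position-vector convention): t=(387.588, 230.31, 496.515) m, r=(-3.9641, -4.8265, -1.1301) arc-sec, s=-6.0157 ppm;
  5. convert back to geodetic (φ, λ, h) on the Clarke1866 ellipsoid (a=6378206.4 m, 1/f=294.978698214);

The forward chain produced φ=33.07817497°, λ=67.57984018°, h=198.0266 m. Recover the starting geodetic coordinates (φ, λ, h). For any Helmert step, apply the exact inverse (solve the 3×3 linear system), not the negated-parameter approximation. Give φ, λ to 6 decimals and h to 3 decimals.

start: φ=33.078175°, λ=67.579840°, h=198.027 m
→ ECEF (a=6378206.400, f=1/294.978698214): X=2040478.6945, Y=4945632.5247, Z=3461151.9751
→ Helmert⁻¹: X=2040157.2633, Y=4945376.6328, Z=3460723.5825
→ Helmert⁻¹: X=2040559.6992, Y=4945886.8886, Z=3460678.4390
→ Helmert⁻¹: X=2040785.9248, Y=4946376.3982, Z=3460165.5686
→ geod (Bowring, a=6378137.000): φ=33.06480300°, λ=67.57983700°, h=332.9160 m

φ=33.064803°, λ=67.579837°, h=332.916 m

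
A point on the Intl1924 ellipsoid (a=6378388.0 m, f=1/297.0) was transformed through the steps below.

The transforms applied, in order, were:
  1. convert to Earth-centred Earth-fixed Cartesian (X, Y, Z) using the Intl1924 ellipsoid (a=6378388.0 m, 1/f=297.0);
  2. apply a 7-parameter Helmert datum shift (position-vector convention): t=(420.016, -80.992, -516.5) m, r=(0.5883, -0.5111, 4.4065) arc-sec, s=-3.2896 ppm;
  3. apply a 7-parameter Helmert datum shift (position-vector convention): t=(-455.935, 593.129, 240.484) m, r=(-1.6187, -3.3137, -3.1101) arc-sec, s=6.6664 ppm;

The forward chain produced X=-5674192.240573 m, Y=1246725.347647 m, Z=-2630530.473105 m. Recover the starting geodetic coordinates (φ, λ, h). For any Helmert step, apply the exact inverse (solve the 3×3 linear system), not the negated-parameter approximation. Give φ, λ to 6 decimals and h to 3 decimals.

φ=-24.503428°, λ=167.612437°, h=2353.608 m

start: X=-5674192.2406, Y=1246725.3476, Z=-2630530.4731 m
→ Helmert⁻¹: X=-5673759.5329, Y=1246059.0060, Z=-2630652.4903
→ Helmert⁻¹: X=-5674178.1077, Y=1246257.8150, Z=-2630134.1370
→ geod (Bowring, a=6378388.000): φ=-24.50342800°, λ=167.61243700°, h=2353.6080 m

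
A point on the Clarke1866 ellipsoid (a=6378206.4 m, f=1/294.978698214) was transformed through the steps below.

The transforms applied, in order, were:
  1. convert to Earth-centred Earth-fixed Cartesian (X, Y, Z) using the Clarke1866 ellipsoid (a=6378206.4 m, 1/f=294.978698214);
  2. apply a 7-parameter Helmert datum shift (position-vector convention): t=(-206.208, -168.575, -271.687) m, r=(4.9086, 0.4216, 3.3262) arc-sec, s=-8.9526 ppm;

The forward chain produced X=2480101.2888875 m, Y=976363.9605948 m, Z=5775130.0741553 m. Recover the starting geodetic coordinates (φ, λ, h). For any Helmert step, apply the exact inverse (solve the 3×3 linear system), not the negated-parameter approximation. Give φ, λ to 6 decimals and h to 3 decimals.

start: X=2480101.2889, Y=976363.9606, Z=5775130.0742 m
→ Helmert⁻¹: X=2480333.6466, Y=976638.7219, Z=5775435.2946
→ geod (Bowring, a=6378206.400): φ=65.37176800°, λ=21.49218700°, h=572.6460 m

φ=65.371768°, λ=21.492187°, h=572.646 m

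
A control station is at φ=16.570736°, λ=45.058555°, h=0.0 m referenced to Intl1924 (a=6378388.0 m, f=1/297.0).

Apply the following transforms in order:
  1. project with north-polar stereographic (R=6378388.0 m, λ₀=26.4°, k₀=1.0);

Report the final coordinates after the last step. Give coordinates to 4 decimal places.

start: φ=16.570736°, λ=45.058555°, h=0.000 m
→ stereo (R=6378388.0, λ₀=26.4°): E=3043689.0311, N=-9013656.1867

E=3043689.0311 m, N=-9013656.1867 m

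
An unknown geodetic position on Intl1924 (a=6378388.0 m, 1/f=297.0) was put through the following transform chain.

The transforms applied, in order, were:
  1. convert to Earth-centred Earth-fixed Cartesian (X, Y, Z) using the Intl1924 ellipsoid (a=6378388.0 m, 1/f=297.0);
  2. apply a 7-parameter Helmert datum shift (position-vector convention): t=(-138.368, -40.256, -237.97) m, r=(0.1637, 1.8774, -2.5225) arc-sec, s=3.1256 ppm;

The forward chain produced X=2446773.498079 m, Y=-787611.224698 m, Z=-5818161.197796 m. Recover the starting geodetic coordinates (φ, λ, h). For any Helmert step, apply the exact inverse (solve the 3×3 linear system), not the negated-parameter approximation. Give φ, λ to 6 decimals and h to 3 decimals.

φ=-66.304746°, λ=-17.840494°, h=68.582 m

start: X=2446773.4981, Y=-787611.2247, Z=-5818161.1978 m
→ Helmert⁻¹: X=2446966.8030, Y=-787543.1994, Z=-5817882.1463
→ geod (Bowring, a=6378388.000): φ=-66.30474600°, λ=-17.84049400°, h=68.5820 m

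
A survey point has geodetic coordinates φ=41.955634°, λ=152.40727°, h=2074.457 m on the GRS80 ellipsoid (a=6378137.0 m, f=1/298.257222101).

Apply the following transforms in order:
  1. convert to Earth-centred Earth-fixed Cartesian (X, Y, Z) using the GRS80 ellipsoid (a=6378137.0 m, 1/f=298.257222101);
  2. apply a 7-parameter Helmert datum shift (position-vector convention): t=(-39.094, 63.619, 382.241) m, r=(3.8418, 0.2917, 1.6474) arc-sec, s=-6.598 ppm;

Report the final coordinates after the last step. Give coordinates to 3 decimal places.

X=-4211397.704 m, Y=2200909.616 m, Z=4243728.529 m

start: φ=41.955634°, λ=152.407270°, h=2074.457 m
→ ECEF (a=6378137.000, f=1/298.257222101): X=-4211374.8185, Y=2200973.1878, Z=4243327.3359
→ Helmert 7p (PV): X=-4211397.7037, Y=2200909.6157, Z=4243728.5293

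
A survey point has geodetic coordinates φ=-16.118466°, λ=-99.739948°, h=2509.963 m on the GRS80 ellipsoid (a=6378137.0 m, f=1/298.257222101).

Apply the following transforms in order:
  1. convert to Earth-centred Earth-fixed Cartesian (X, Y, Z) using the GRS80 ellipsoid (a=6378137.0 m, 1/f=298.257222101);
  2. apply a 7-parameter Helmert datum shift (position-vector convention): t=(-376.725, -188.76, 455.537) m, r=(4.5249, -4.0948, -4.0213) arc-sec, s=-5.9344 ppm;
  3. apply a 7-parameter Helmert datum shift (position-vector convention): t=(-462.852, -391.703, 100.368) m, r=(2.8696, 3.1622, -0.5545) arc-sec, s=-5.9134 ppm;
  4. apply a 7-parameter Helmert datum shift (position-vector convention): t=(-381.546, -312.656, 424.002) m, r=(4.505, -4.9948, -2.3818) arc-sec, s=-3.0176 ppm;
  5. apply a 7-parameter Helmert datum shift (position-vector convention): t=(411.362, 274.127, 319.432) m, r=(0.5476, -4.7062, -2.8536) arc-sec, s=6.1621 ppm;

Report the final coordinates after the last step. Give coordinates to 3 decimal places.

start: φ=-16.118466°, λ=-99.739948°, h=2509.963 m
→ ECEF (a=6378137.000, f=1/298.257222101): X=-1037289.9467, Y=-6043023.8365, Z=-1760022.6159
→ Helmert 7p (PV): X=-1037743.3890, Y=-6043117.9022, Z=-1759709.7936
→ Helmert 7p (PV): X=-1038243.3275, Y=-6043446.5987, Z=-1759667.1831
→ Helmert 7p (PV): X=-1038648.9147, Y=-6043690.5966, Z=-1759395.0062
→ Helmert 7p (PV): X=-1038287.4227, Y=-6043434.6711, Z=-1759126.1592

X=-1038287.423 m, Y=-6043434.671 m, Z=-1759126.159 m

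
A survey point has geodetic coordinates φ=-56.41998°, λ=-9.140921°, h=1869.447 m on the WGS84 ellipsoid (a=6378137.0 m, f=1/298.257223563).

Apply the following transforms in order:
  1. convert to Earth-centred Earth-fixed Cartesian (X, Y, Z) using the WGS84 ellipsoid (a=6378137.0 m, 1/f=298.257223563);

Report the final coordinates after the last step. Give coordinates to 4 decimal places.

X=3492094.7962 m, Y=-561901.3184 m, Z=-5292006.8823 m

start: φ=-56.419980°, λ=-9.140921°, h=1869.447 m
→ ECEF (a=6378137.000, f=1/298.257223563): X=3492094.7962, Y=-561901.3184, Z=-5292006.8823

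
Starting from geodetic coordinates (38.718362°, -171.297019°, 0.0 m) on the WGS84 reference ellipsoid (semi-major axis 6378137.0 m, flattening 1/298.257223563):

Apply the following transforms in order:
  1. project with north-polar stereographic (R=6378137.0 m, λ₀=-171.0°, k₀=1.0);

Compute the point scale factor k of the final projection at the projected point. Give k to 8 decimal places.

start: φ=38.718362°, λ=-171.297019°, h=0.000 m
→ into stereo (λ₀=-171.0°): φ=38.71836200°, λ−λ₀=-0.29701900°
scale k = 1.23039615

1.23039615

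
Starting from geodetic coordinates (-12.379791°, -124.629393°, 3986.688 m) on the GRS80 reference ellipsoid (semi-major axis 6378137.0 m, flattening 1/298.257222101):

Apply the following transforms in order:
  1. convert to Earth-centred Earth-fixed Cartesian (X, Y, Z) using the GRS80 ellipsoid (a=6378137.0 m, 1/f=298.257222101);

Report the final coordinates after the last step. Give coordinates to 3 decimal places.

X=-3542959.122 m, Y=-5130179.048 m, Z=-1359323.808 m

start: φ=-12.379791°, λ=-124.629393°, h=3986.688 m
→ ECEF (a=6378137.000, f=1/298.257222101): X=-3542959.1219, Y=-5130179.0479, Z=-1359323.8082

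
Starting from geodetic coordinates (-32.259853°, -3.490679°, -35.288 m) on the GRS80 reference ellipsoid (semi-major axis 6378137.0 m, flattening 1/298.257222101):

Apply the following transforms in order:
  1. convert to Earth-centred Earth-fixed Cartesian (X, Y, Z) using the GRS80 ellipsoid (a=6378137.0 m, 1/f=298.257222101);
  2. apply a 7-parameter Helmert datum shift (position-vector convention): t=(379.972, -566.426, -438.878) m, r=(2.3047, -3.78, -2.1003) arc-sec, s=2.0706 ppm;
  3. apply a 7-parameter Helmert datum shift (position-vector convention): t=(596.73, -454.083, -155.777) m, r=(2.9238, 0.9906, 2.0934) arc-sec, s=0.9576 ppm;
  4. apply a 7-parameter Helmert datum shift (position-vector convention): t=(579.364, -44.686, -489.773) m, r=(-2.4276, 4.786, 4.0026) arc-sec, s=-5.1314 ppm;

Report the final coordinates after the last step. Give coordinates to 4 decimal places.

X=5390205.6844 m, Y=-329620.4487 m, Z=-3385948.2318 m

start: φ=-32.259853°, λ=-3.490679°, h=-35.288 m
→ ECEF (a=6378137.000, f=1/298.257222101): X=5388687.3431, Y=-328706.3232, Z=-3384814.2775
→ Helmert 7p (PV): X=5389137.1559, Y=-329290.4802, Z=-3385165.0839
→ Helmert 7p (PV): X=5389726.1311, Y=-329642.1989, Z=-3385354.6519
→ Helmert 7p (PV): X=5390205.6844, Y=-329620.4487, Z=-3385948.2318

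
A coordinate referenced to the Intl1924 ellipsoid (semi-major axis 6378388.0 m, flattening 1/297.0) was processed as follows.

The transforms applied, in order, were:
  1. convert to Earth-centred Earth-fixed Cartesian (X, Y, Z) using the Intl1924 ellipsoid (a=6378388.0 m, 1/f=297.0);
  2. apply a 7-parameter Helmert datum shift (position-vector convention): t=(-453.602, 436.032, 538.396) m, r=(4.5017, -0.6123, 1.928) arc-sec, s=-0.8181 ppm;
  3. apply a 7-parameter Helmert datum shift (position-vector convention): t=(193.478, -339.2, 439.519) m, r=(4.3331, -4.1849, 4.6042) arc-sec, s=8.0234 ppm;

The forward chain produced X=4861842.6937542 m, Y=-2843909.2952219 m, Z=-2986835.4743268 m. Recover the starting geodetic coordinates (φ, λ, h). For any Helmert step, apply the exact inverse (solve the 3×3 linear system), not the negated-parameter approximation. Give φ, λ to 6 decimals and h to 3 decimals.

φ=-28.103025°, λ=-30.328084°, h=2462.469 m

start: X=4861842.6938, Y=-2843909.2952, Z=-2986835.4743 m
→ Helmert⁻¹: X=4861486.1232, Y=-2843718.5528, Z=-2987289.9206
→ Helmert⁻¹: X=4861908.2475, Y=-2844267.5648, Z=-2987783.1179
→ geod (Bowring, a=6378388.000): φ=-28.10302500°, λ=-30.32808400°, h=2462.4690 m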